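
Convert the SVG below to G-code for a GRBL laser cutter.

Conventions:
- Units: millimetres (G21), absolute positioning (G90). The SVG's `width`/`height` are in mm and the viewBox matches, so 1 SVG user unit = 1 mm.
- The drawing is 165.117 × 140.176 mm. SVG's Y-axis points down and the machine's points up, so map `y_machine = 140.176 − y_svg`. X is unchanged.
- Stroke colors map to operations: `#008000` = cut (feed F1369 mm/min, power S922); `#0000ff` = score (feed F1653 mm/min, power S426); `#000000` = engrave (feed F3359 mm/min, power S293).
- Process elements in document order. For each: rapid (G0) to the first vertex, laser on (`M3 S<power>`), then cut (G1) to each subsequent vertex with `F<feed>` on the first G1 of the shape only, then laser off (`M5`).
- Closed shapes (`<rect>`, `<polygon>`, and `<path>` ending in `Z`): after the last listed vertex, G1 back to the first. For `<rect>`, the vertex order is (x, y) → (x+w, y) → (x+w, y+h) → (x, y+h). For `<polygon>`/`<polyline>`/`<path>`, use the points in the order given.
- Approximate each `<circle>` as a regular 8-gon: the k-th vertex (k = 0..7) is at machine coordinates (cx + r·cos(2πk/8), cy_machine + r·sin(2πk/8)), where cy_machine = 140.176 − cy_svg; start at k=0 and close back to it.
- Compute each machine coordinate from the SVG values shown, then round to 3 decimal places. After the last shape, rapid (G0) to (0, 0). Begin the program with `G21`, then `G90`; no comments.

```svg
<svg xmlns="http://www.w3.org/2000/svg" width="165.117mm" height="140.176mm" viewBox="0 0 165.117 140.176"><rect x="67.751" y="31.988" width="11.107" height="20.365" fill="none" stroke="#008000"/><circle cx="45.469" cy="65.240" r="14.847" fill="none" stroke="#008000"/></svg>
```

G21
G90
G0 X67.751 Y108.188
M3 S922
G1 X78.858 Y108.188 F1369
G1 X78.858 Y87.823
G1 X67.751 Y87.823
G1 X67.751 Y108.188
M5
G0 X60.316 Y74.936
M3 S922
G1 X55.967 Y85.434 F1369
G1 X45.469 Y89.783
G1 X34.971 Y85.434
G1 X30.622 Y74.936
G1 X34.971 Y64.438
G1 X45.469 Y60.089
G1 X55.967 Y64.438
G1 X60.316 Y74.936
M5
G0 X0.000 Y0.000

Since the viewBox matches the mm dimensions, user units are millimetres directly. The only transform is the Y-flip y_m = 140.176 − y_svg.

Shape 1 is a rectangle drawn with `<rect>`. Its stroke #008000 means cut at S922, F1369. After flipping Y the toolpath is (67.751,108.188) → (78.858,108.188) → (78.858,87.823) → (67.751,87.823) → (67.751,108.188), returning to the start.

Shape 2 is a circle drawn with `<circle>`. Its stroke #008000 means cut at S922, F1369. After flipping Y the toolpath is (60.316,74.936) → (55.967,85.434) → (45.469,89.783) → (34.971,85.434) → (30.622,74.936) → (34.971,64.438) → (45.469,60.089) → (55.967,64.438) → (60.316,74.936), returning to the start.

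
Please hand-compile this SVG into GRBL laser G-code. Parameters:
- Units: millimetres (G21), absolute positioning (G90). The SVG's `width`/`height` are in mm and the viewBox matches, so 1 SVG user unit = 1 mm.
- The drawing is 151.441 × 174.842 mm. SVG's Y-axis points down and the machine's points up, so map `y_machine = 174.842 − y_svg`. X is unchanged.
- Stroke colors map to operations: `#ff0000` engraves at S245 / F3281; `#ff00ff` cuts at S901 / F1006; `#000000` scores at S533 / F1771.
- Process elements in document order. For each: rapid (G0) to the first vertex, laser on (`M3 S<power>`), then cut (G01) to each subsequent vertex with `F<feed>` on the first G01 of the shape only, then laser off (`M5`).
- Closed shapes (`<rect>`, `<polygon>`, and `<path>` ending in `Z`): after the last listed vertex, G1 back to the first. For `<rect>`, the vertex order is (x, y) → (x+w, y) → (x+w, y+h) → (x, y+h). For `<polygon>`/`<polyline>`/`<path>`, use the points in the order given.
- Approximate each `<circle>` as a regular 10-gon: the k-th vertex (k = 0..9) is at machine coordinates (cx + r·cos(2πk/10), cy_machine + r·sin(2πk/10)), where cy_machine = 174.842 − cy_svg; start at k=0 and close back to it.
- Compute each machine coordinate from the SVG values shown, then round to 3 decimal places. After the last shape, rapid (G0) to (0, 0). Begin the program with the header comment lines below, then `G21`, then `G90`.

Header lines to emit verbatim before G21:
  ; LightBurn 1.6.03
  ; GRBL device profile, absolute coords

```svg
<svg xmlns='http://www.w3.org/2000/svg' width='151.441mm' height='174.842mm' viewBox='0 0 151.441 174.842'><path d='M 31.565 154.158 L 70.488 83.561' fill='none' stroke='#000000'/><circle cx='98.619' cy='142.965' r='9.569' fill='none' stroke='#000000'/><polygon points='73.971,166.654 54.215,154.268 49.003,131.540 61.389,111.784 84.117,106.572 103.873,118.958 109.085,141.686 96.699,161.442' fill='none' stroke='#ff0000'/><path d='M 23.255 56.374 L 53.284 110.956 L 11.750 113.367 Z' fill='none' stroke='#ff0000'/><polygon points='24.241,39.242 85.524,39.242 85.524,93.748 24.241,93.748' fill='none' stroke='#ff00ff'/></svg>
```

1 u = 1 mm; y_m = 174.842 − y.

[1] `<path>` line segment, #000000→score S533 F1771: (31.565,20.684) → (70.488,91.281)

[2] `<circle>` circle, #000000→score S533 F1771: (108.188,31.877) → (106.360,37.502) → (101.576,40.978) → (95.662,40.978) → (90.878,37.502) → (89.050,31.877) → (90.878,26.252) → (95.662,22.776) → (101.576,22.776) → (106.360,26.252) → (108.188,31.877) (closed)

[3] `<polygon>` regular polygon, #ff0000→engrave S245 F3281: (73.971,8.188) → (54.215,20.574) → (49.003,43.302) → (61.389,63.058) → (84.117,68.270) → (103.873,55.884) → (109.085,33.156) → (96.699,13.400) → (73.971,8.188) (closed)

[4] `<path>` closed polygon, #ff0000→engrave S245 F3281: (23.255,118.468) → (53.284,63.886) → (11.750,61.475) → (23.255,118.468) (closed)

[5] `<polygon>` rectangle, #ff00ff→cut S901 F1006: (24.241,135.600) → (85.524,135.600) → (85.524,81.094) → (24.241,81.094) → (24.241,135.600) (closed)

; LightBurn 1.6.03
; GRBL device profile, absolute coords
G21
G90
G0 X31.565 Y20.684
M3 S533
G01 X70.488 Y91.281 F1771
M5
G0 X108.188 Y31.877
M3 S533
G01 X106.360 Y37.502 F1771
G01 X101.576 Y40.978
G01 X95.662 Y40.978
G01 X90.878 Y37.502
G01 X89.050 Y31.877
G01 X90.878 Y26.252
G01 X95.662 Y22.776
G01 X101.576 Y22.776
G01 X106.360 Y26.252
G01 X108.188 Y31.877
M5
G0 X73.971 Y8.188
M3 S245
G01 X54.215 Y20.574 F3281
G01 X49.003 Y43.302
G01 X61.389 Y63.058
G01 X84.117 Y68.270
G01 X103.873 Y55.884
G01 X109.085 Y33.156
G01 X96.699 Y13.400
G01 X73.971 Y8.188
M5
G0 X23.255 Y118.468
M3 S245
G01 X53.284 Y63.886 F3281
G01 X11.750 Y61.475
G01 X23.255 Y118.468
M5
G0 X24.241 Y135.600
M3 S901
G01 X85.524 Y135.600 F1006
G01 X85.524 Y81.094
G01 X24.241 Y81.094
G01 X24.241 Y135.600
M5
G0 X0.000 Y0.000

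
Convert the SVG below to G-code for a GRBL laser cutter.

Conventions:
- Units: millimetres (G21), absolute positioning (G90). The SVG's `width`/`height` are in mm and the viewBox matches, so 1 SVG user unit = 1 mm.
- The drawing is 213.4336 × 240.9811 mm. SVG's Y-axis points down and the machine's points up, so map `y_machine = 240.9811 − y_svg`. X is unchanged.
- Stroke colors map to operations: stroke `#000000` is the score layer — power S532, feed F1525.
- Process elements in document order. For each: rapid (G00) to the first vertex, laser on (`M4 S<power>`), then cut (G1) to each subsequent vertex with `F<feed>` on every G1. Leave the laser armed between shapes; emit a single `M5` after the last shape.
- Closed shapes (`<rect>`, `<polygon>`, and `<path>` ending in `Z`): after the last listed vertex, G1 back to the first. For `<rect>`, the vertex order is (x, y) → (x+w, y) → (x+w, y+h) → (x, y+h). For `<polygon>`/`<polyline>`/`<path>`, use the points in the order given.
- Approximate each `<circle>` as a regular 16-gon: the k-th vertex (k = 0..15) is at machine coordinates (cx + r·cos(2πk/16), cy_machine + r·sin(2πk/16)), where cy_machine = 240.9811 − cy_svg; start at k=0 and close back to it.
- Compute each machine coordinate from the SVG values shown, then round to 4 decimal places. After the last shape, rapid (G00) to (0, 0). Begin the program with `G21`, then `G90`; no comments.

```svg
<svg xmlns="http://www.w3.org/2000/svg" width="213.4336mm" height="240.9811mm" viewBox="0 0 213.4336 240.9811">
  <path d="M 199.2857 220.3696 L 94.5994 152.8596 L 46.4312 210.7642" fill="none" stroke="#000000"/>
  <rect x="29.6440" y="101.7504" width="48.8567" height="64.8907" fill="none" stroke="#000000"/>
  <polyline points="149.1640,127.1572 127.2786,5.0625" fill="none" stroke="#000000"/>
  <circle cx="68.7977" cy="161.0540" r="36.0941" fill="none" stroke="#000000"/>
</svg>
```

G21
G90
G00 X199.2857 Y20.6115
M4 S532
G1 X94.5994 Y88.1215 F1525
G1 X46.4312 Y30.2169 F1525
G00 X29.6440 Y139.2307
M4 S532
G1 X78.5007 Y139.2307 F1525
G1 X78.5007 Y74.3400 F1525
G1 X29.6440 Y74.3400 F1525
G1 X29.6440 Y139.2307 F1525
G00 X149.1640 Y113.8239
M4 S532
G1 X127.2786 Y235.9186 F1525
G00 X104.8918 Y79.9271
M4 S532
G1 X102.1443 Y93.7397 F1525
G1 X94.3201 Y105.4495 F1525
G1 X82.6103 Y113.2737 F1525
G1 X68.7977 Y116.0212 F1525
G1 X54.9851 Y113.2737 F1525
G1 X43.2753 Y105.4495 F1525
G1 X35.4511 Y93.7397 F1525
G1 X32.7036 Y79.9271 F1525
G1 X35.4511 Y66.1145 F1525
G1 X43.2753 Y54.4047 F1525
G1 X54.9851 Y46.5805 F1525
G1 X68.7977 Y43.8330 F1525
G1 X82.6103 Y46.5805 F1525
G1 X94.3201 Y54.4047 F1525
G1 X102.1443 Y66.1145 F1525
G1 X104.8918 Y79.9271 F1525
M5
G00 X0.0000 Y0.0000

Since the viewBox matches the mm dimensions, user units are millimetres directly. The only transform is the Y-flip y_m = 240.9811 − y_svg.

Shape 1 is a open polyline drawn with `<path>`. Its stroke #000000 means score at S532, F1525. After flipping Y the toolpath is (199.2857,20.6115) → (94.5994,88.1215) → (46.4312,30.2169).

Shape 2 is a rectangle drawn with `<rect>`. Its stroke #000000 means score at S532, F1525. After flipping Y the toolpath is (29.6440,139.2307) → (78.5007,139.2307) → (78.5007,74.3400) → (29.6440,74.3400) → (29.6440,139.2307), returning to the start.

Shape 3 is a line segment drawn with `<polyline>`. Its stroke #000000 means score at S532, F1525. After flipping Y the toolpath is (149.1640,113.8239) → (127.2786,235.9186).

Shape 4 is a circle drawn with `<circle>`. Its stroke #000000 means score at S532, F1525. After flipping Y the toolpath is (104.8918,79.9271) → (102.1443,93.7397) → (94.3201,105.4495) → (82.6103,113.2737) → (68.7977,116.0212) → (54.9851,113.2737) → (43.2753,105.4495) → (35.4511,93.7397) → (32.7036,79.9271) → (35.4511,66.1145) → (43.2753,54.4047) → (54.9851,46.5805) → (68.7977,43.8330) → (82.6103,46.5805) → (94.3201,54.4047) → (102.1443,66.1145) → (104.8918,79.9271), returning to the start.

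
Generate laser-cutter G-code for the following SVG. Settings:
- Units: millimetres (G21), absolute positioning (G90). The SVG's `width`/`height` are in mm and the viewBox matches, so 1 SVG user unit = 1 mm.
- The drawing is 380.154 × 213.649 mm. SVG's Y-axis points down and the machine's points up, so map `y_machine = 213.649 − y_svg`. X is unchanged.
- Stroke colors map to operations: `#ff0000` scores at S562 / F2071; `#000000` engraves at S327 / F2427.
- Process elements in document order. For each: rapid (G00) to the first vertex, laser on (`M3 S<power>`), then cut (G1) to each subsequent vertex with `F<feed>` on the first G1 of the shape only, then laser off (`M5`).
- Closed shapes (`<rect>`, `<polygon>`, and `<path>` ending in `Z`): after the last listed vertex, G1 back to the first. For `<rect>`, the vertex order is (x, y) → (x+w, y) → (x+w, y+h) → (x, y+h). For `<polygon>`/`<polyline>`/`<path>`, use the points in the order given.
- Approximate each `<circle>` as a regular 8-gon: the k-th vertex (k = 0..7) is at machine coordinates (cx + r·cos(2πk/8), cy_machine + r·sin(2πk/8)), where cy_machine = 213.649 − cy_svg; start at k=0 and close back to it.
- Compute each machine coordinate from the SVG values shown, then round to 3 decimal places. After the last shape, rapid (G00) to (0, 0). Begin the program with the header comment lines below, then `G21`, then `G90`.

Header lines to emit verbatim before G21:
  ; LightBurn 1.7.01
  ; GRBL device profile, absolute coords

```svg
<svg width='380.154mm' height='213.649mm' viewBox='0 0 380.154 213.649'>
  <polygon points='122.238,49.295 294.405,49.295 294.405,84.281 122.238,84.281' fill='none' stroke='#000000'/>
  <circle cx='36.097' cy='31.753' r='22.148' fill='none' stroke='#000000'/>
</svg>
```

; LightBurn 1.7.01
; GRBL device profile, absolute coords
G21
G90
G00 X122.238 Y164.354
M3 S327
G1 X294.405 Y164.354 F2427
G1 X294.405 Y129.368
G1 X122.238 Y129.368
G1 X122.238 Y164.354
M5
G00 X58.245 Y181.896
M3 S327
G1 X51.758 Y197.557 F2427
G1 X36.097 Y204.044
G1 X20.436 Y197.557
G1 X13.949 Y181.896
G1 X20.436 Y166.235
G1 X36.097 Y159.748
G1 X51.758 Y166.235
G1 X58.245 Y181.896
M5
G00 X0.000 Y0.000

Since the viewBox matches the mm dimensions, user units are millimetres directly. The only transform is the Y-flip y_m = 213.649 − y_svg.

Shape 1 is a rectangle drawn with `<polygon>`. Its stroke #000000 means engrave at S327, F2427. After flipping Y the toolpath is (122.238,164.354) → (294.405,164.354) → (294.405,129.368) → (122.238,129.368) → (122.238,164.354), returning to the start.

Shape 2 is a circle drawn with `<circle>`. Its stroke #000000 means engrave at S327, F2427. After flipping Y the toolpath is (58.245,181.896) → (51.758,197.557) → (36.097,204.044) → (20.436,197.557) → (13.949,181.896) → (20.436,166.235) → (36.097,159.748) → (51.758,166.235) → (58.245,181.896), returning to the start.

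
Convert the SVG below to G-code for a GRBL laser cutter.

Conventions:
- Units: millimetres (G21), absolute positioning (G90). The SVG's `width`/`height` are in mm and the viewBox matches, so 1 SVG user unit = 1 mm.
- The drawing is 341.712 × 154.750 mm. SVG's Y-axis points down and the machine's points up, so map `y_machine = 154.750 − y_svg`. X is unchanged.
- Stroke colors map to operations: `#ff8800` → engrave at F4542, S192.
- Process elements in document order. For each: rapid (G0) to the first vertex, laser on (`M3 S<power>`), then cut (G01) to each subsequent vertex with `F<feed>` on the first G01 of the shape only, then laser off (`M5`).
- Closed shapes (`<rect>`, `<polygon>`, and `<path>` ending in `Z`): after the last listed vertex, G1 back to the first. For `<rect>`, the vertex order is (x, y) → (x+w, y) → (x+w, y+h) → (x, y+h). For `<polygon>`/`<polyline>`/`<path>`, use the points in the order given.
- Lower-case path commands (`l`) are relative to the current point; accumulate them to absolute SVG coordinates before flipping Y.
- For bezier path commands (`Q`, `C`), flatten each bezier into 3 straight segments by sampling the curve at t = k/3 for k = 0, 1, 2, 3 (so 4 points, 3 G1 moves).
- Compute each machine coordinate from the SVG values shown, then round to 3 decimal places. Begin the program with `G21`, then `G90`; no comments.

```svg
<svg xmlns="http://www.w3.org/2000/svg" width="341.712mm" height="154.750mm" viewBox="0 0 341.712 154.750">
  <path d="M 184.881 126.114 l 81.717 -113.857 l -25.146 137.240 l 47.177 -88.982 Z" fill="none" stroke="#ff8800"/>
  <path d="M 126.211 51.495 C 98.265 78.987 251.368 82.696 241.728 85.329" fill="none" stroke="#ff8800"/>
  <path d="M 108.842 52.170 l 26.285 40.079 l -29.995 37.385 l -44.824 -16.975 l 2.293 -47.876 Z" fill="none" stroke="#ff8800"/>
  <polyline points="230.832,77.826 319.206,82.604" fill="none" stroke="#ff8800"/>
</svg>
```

G21
G90
G0 X184.881 Y28.636
M3 S192
G01 X266.598 Y142.493 F4542
G01 X241.452 Y5.253
G01 X288.629 Y94.235
G01 X184.881 Y28.636
M5
G0 X126.211 Y103.255
M3 S192
G01 X145.882 Y82.850 F4542
G01 X209.853 Y73.254
G01 X241.728 Y69.421
M5
G0 X108.842 Y102.580
M3 S192
G01 X135.127 Y62.501 F4542
G01 X105.132 Y25.116
G01 X60.308 Y42.091
G01 X62.601 Y89.967
G01 X108.842 Y102.580
M5
G0 X230.832 Y76.924
M3 S192
G01 X319.206 Y72.146 F4542
M5

Since the viewBox matches the mm dimensions, user units are millimetres directly. The only transform is the Y-flip y_m = 154.750 − y_svg.

Shape 1 is a closed polygon drawn with `<path>`. Its stroke #ff8800 means engrave at S192, F4542. After flipping Y the toolpath is (184.881,28.636) → (266.598,142.493) → (241.452,5.253) → (288.629,94.235) → (184.881,28.636), returning to the start.

Shape 2 is a cubic bezier drawn with `<path>`. Its stroke #ff8800 means engrave at S192, F4542. After flipping Y the toolpath is (126.211,103.255) → (145.882,82.850) → (209.853,73.254) → (241.728,69.421).

Shape 3 is a regular polygon drawn with `<path>`. Its stroke #ff8800 means engrave at S192, F4542. After flipping Y the toolpath is (108.842,102.580) → (135.127,62.501) → (105.132,25.116) → (60.308,42.091) → (62.601,89.967) → (108.842,102.580), returning to the start.

Shape 4 is a line segment drawn with `<polyline>`. Its stroke #ff8800 means engrave at S192, F4542. After flipping Y the toolpath is (230.832,76.924) → (319.206,72.146).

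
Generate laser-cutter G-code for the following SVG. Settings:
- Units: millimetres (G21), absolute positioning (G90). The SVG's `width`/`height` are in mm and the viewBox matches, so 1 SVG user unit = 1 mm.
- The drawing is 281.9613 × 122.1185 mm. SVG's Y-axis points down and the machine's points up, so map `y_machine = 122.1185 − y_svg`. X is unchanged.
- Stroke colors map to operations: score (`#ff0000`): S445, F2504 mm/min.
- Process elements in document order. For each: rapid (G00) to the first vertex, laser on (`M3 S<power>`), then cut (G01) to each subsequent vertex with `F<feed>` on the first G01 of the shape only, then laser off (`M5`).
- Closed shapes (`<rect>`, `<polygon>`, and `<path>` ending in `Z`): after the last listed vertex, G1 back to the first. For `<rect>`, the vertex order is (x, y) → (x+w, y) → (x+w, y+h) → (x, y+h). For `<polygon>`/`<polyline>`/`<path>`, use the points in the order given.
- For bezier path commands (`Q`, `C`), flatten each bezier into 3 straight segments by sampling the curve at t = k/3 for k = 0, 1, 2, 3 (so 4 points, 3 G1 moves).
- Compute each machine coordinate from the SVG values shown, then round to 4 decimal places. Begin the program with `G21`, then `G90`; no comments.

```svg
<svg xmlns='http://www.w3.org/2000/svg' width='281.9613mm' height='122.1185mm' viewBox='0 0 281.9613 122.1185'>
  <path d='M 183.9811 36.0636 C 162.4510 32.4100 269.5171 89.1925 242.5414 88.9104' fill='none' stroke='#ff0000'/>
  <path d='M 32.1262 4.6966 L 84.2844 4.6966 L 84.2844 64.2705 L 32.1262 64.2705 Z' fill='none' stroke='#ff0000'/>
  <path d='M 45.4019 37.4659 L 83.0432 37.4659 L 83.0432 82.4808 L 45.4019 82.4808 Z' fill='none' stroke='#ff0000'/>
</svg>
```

1 u = 1 mm; y_m = 122.1185 − y.

[1] `<path>` cubic bezier, #ff0000→score S445 F2504: (183.9811,86.0549) → (195.5891,73.9150) → (234.5638,47.5957) → (242.5414,33.2081)

[2] `<path>` rectangle, #ff0000→score S445 F2504: (32.1262,117.4219) → (84.2844,117.4219) → (84.2844,57.8480) → (32.1262,57.8480) → (32.1262,117.4219) (closed)

[3] `<path>` rectangle, #ff0000→score S445 F2504: (45.4019,84.6526) → (83.0432,84.6526) → (83.0432,39.6377) → (45.4019,39.6377) → (45.4019,84.6526) (closed)

G21
G90
G00 X183.9811 Y86.0549
M3 S445
G01 X195.5891 Y73.9150 F2504
G01 X234.5638 Y47.5957
G01 X242.5414 Y33.2081
M5
G00 X32.1262 Y117.4219
M3 S445
G01 X84.2844 Y117.4219 F2504
G01 X84.2844 Y57.8480
G01 X32.1262 Y57.8480
G01 X32.1262 Y117.4219
M5
G00 X45.4019 Y84.6526
M3 S445
G01 X83.0432 Y84.6526 F2504
G01 X83.0432 Y39.6377
G01 X45.4019 Y39.6377
G01 X45.4019 Y84.6526
M5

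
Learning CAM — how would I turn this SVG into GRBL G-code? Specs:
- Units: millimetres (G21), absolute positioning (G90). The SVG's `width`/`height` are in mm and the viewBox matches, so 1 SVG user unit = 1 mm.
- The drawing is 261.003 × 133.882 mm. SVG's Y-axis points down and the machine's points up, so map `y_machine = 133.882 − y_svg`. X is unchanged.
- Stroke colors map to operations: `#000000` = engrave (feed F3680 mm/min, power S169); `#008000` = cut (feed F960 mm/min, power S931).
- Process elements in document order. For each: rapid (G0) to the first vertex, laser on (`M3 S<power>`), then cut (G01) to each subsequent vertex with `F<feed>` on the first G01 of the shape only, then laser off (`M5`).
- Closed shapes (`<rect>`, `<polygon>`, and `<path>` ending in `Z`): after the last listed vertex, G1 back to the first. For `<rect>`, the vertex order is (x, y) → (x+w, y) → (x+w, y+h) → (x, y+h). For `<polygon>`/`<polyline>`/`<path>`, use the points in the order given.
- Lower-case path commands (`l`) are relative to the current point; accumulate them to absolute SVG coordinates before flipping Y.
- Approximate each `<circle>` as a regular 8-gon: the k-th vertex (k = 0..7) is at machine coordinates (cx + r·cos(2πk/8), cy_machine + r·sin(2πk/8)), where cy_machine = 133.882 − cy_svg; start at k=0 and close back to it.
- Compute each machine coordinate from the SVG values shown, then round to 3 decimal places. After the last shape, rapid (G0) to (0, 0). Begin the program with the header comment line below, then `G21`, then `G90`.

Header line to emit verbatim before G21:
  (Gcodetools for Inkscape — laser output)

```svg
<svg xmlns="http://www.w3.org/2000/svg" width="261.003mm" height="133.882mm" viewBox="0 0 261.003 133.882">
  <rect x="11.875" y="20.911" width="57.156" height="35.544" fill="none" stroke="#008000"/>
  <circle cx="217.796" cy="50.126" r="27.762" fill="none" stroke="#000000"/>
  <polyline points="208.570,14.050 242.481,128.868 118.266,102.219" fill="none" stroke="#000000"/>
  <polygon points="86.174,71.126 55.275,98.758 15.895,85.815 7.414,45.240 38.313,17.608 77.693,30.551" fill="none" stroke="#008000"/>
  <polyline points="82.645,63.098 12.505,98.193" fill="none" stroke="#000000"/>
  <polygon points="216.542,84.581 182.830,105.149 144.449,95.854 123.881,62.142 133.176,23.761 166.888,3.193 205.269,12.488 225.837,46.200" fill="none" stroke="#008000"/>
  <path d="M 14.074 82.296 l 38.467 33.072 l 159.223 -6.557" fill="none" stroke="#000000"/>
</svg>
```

Since the viewBox matches the mm dimensions, user units are millimetres directly. The only transform is the Y-flip y_m = 133.882 − y_svg.

Shape 1 is a rectangle drawn with `<rect>`. Its stroke #008000 means cut at S931, F960. After flipping Y the toolpath is (11.875,112.971) → (69.031,112.971) → (69.031,77.427) → (11.875,77.427) → (11.875,112.971), returning to the start.

Shape 2 is a circle drawn with `<circle>`. Its stroke #000000 means engrave at S169, F3680. After flipping Y the toolpath is (245.558,83.756) → (237.427,103.387) → (217.796,111.518) → (198.165,103.387) → (190.034,83.756) → (198.165,64.125) → (217.796,55.994) → (237.427,64.125) → (245.558,83.756), returning to the start.

Shape 3 is a open polyline drawn with `<polyline>`. Its stroke #000000 means engrave at S169, F3680. After flipping Y the toolpath is (208.570,119.832) → (242.481,5.014) → (118.266,31.663).

Shape 4 is a regular polygon drawn with `<polygon>`. Its stroke #008000 means cut at S931, F960. After flipping Y the toolpath is (86.174,62.756) → (55.275,35.124) → (15.895,48.067) → (7.414,88.642) → (38.313,116.274) → (77.693,103.331) → (86.174,62.756), returning to the start.

Shape 5 is a line segment drawn with `<polyline>`. Its stroke #000000 means engrave at S169, F3680. After flipping Y the toolpath is (82.645,70.784) → (12.505,35.689).

Shape 6 is a regular polygon drawn with `<polygon>`. Its stroke #008000 means cut at S931, F960. After flipping Y the toolpath is (216.542,49.301) → (182.830,28.733) → (144.449,38.028) → (123.881,71.740) → (133.176,110.121) → (166.888,130.689) → (205.269,121.394) → (225.837,87.682) → (216.542,49.301), returning to the start.

Shape 7 is a open polyline drawn with `<path>`. Its stroke #000000 means engrave at S169, F3680. After flipping Y the toolpath is (14.074,51.586) → (52.541,18.514) → (211.764,25.071).

(Gcodetools for Inkscape — laser output)
G21
G90
G0 X11.875 Y112.971
M3 S931
G01 X69.031 Y112.971 F960
G01 X69.031 Y77.427
G01 X11.875 Y77.427
G01 X11.875 Y112.971
M5
G0 X245.558 Y83.756
M3 S169
G01 X237.427 Y103.387 F3680
G01 X217.796 Y111.518
G01 X198.165 Y103.387
G01 X190.034 Y83.756
G01 X198.165 Y64.125
G01 X217.796 Y55.994
G01 X237.427 Y64.125
G01 X245.558 Y83.756
M5
G0 X208.570 Y119.832
M3 S169
G01 X242.481 Y5.014 F3680
G01 X118.266 Y31.663
M5
G0 X86.174 Y62.756
M3 S931
G01 X55.275 Y35.124 F960
G01 X15.895 Y48.067
G01 X7.414 Y88.642
G01 X38.313 Y116.274
G01 X77.693 Y103.331
G01 X86.174 Y62.756
M5
G0 X82.645 Y70.784
M3 S169
G01 X12.505 Y35.689 F3680
M5
G0 X216.542 Y49.301
M3 S931
G01 X182.830 Y28.733 F960
G01 X144.449 Y38.028
G01 X123.881 Y71.740
G01 X133.176 Y110.121
G01 X166.888 Y130.689
G01 X205.269 Y121.394
G01 X225.837 Y87.682
G01 X216.542 Y49.301
M5
G0 X14.074 Y51.586
M3 S169
G01 X52.541 Y18.514 F3680
G01 X211.764 Y25.071
M5
G0 X0.000 Y0.000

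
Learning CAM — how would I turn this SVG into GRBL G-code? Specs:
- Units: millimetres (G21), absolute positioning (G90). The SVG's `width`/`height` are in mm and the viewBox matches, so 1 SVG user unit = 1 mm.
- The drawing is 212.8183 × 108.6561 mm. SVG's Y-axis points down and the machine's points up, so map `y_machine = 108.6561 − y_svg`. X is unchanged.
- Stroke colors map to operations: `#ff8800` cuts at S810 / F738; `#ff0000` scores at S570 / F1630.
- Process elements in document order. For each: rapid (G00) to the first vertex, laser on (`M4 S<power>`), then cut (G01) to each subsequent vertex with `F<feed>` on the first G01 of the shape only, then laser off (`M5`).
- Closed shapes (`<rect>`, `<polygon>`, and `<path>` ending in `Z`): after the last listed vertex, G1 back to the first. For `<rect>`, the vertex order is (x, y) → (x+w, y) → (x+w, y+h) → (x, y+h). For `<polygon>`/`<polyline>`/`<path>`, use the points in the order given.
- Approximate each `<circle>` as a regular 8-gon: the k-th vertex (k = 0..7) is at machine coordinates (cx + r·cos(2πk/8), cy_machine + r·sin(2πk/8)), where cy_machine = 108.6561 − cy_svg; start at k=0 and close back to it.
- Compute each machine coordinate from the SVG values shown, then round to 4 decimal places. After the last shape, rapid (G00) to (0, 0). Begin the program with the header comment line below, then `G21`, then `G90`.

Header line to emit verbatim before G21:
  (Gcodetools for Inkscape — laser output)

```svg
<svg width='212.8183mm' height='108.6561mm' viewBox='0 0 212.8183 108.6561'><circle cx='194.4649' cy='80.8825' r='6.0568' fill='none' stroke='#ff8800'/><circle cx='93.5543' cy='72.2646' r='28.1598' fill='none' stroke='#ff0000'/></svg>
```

(Gcodetools for Inkscape — laser output)
G21
G90
G00 X200.5217 Y27.7736
M4 S810
G01 X198.7477 Y32.0564 F738
G01 X194.4649 Y33.8304
G01 X190.1821 Y32.0564
G01 X188.4081 Y27.7736
G01 X190.1821 Y23.4908
G01 X194.4649 Y21.7168
G01 X198.7477 Y23.4908
G01 X200.5217 Y27.7736
M5
G00 X121.7141 Y36.3915
M4 S570
G01 X113.4663 Y56.3035 F1630
G01 X93.5543 Y64.5513
G01 X73.6423 Y56.3035
G01 X65.3945 Y36.3915
G01 X73.6423 Y16.4795
G01 X93.5543 Y8.2317
G01 X113.4663 Y16.4795
G01 X121.7141 Y36.3915
M5
G00 X0.0000 Y0.0000

viewBox `0 0 212.8183 108.6561` with mm width/height → 1 unit = 1 mm. Flip: y_m = 108.6561 − y_svg.

**Shape 1** — `<circle>` circle, stroke `#ff8800` → cut (S810, F738). Machine vertices: (200.5217,27.7736) → (198.7477,32.0564) → (194.4649,33.8304) → (190.1821,32.0564) → (188.4081,27.7736) → (190.1821,23.4908) → (194.4649,21.7168) → (198.7477,23.4908) → (200.5217,27.7736). Closed: final G1 returns to the first vertex.

**Shape 2** — `<circle>` circle, stroke `#ff0000` → score (S570, F1630). Machine vertices: (121.7141,36.3915) → (113.4663,56.3035) → (93.5543,64.5513) → (73.6423,56.3035) → (65.3945,36.3915) → (73.6423,16.4795) → (93.5543,8.2317) → (113.4663,16.4795) → (121.7141,36.3915). Closed: final G1 returns to the first vertex.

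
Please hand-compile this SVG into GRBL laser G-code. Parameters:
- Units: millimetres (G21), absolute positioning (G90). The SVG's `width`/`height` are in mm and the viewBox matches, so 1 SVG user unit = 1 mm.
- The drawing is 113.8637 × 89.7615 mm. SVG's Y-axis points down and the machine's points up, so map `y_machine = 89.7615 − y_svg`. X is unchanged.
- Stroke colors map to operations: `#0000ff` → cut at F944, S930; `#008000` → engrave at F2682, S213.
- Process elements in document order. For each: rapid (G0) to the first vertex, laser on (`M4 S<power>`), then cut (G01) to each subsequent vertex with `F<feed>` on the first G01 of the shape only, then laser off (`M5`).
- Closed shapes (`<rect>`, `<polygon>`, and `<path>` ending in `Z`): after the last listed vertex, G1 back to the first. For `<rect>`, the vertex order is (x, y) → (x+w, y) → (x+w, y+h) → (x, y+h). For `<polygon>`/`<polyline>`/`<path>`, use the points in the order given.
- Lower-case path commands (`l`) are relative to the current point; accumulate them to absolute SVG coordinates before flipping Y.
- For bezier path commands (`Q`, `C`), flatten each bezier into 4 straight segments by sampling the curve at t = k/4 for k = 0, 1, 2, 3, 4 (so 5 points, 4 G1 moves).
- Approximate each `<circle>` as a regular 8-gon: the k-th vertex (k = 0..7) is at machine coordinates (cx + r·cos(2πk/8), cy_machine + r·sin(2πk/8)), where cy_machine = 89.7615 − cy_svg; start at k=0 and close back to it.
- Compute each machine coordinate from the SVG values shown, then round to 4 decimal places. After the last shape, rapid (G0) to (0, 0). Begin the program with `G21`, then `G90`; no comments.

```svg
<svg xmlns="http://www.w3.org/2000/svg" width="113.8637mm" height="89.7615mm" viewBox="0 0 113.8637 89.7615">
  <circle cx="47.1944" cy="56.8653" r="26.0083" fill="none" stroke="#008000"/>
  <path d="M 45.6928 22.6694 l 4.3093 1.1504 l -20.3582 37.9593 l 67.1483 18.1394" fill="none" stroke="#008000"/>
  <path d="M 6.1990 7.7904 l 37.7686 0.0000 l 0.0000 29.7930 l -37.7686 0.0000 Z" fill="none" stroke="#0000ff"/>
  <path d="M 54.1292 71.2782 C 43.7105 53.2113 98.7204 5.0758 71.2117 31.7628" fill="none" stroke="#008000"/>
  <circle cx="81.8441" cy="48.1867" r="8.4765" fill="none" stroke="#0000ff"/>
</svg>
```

G21
G90
G0 X73.2027 Y32.8962
M4 S213
G01 X65.5850 Y51.2868 F2682
G01 X47.1944 Y58.9045
G01 X28.8038 Y51.2868
G01 X21.1861 Y32.8962
G01 X28.8038 Y14.5056
G01 X47.1944 Y6.8879
G01 X65.5850 Y14.5056
G01 X73.2027 Y32.8962
M5
G0 X45.6928 Y67.0921
M4 S213
G01 X50.0021 Y65.9417 F2682
G01 X29.6439 Y27.9824
G01 X96.7922 Y9.8430
M5
G0 X6.1990 Y81.9711
M4 S930
G01 X43.9676 Y81.9711 F944
G01 X43.9676 Y52.1781
G01 X6.1990 Y52.1781
G01 X6.1990 Y81.9711
M5
G0 X54.1292 Y18.4833
M4 S213
G01 X56.2714 Y36.0324 F2682
G01 X69.0792 Y55.0237
G01 X78.6827 Y65.6237
G01 X71.2117 Y57.9987
M5
G0 X90.3206 Y41.5748
M4 S930
G01 X87.8379 Y47.5686 F944
G01 X81.8441 Y50.0513
G01 X75.8503 Y47.5686
G01 X73.3676 Y41.5748
G01 X75.8503 Y35.5810
G01 X81.8441 Y33.0983
G01 X87.8379 Y35.5810
G01 X90.3206 Y41.5748
M5
G0 X0.0000 Y0.0000

1 u = 1 mm; y_m = 89.7615 − y.

[1] `<circle>` circle, #008000→engrave S213 F2682: (73.2027,32.8962) → (65.5850,51.2868) → (47.1944,58.9045) → (28.8038,51.2868) → (21.1861,32.8962) → (28.8038,14.5056) → (47.1944,6.8879) → (65.5850,14.5056) → (73.2027,32.8962) (closed)

[2] `<path>` open polyline, #008000→engrave S213 F2682: (45.6928,67.0921) → (50.0021,65.9417) → (29.6439,27.9824) → (96.7922,9.8430)

[3] `<path>` rectangle, #0000ff→cut S930 F944: (6.1990,81.9711) → (43.9676,81.9711) → (43.9676,52.1781) → (6.1990,52.1781) → (6.1990,81.9711) (closed)

[4] `<path>` cubic bezier, #008000→engrave S213 F2682: (54.1292,18.4833) → (56.2714,36.0324) → (69.0792,55.0237) → (78.6827,65.6237) → (71.2117,57.9987)

[5] `<circle>` circle, #0000ff→cut S930 F944: (90.3206,41.5748) → (87.8379,47.5686) → (81.8441,50.0513) → (75.8503,47.5686) → (73.3676,41.5748) → (75.8503,35.5810) → (81.8441,33.0983) → (87.8379,35.5810) → (90.3206,41.5748) (closed)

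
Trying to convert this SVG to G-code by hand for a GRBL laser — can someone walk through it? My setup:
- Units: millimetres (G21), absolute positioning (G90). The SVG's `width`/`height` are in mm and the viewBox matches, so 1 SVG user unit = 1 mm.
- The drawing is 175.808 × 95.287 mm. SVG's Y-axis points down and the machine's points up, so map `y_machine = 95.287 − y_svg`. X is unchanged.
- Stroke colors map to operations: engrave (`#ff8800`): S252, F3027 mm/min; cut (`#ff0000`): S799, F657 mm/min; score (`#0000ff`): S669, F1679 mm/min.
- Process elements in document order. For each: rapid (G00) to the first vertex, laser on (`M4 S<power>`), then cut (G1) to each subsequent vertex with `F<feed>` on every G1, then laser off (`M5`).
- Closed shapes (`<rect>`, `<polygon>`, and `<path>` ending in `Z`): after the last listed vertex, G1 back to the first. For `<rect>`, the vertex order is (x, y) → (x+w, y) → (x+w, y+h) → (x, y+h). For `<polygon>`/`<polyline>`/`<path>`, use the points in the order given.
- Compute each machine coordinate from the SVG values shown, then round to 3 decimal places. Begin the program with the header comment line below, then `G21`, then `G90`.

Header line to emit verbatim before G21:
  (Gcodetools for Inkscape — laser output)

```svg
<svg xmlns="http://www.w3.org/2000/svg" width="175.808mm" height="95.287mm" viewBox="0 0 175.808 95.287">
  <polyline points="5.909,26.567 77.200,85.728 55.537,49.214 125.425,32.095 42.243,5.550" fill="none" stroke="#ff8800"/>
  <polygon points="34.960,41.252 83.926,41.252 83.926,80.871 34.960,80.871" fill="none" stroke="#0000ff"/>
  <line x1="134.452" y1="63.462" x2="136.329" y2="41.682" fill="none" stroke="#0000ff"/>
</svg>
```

viewBox `0 0 175.808 95.287` with mm width/height → 1 unit = 1 mm. Flip: y_m = 95.287 − y_svg.

**Shape 1** — `<polyline>` open polyline, stroke `#ff8800` → engrave (S252, F3027). Machine vertices: (5.909,68.720) → (77.200,9.559) → (55.537,46.073) → (125.425,63.192) → (42.243,89.737). Open path.

**Shape 2** — `<polygon>` rectangle, stroke `#0000ff` → score (S669, F1679). Machine vertices: (34.960,54.035) → (83.926,54.035) → (83.926,14.416) → (34.960,14.416) → (34.960,54.035). Closed: final G1 returns to the first vertex.

**Shape 3** — `<line>` line segment, stroke `#0000ff` → score (S669, F1679). Machine vertices: (134.452,31.825) → (136.329,53.605). Open path.

(Gcodetools for Inkscape — laser output)
G21
G90
G00 X5.909 Y68.720
M4 S252
G1 X77.200 Y9.559 F3027
G1 X55.537 Y46.073 F3027
G1 X125.425 Y63.192 F3027
G1 X42.243 Y89.737 F3027
M5
G00 X34.960 Y54.035
M4 S669
G1 X83.926 Y54.035 F1679
G1 X83.926 Y14.416 F1679
G1 X34.960 Y14.416 F1679
G1 X34.960 Y54.035 F1679
M5
G00 X134.452 Y31.825
M4 S669
G1 X136.329 Y53.605 F1679
M5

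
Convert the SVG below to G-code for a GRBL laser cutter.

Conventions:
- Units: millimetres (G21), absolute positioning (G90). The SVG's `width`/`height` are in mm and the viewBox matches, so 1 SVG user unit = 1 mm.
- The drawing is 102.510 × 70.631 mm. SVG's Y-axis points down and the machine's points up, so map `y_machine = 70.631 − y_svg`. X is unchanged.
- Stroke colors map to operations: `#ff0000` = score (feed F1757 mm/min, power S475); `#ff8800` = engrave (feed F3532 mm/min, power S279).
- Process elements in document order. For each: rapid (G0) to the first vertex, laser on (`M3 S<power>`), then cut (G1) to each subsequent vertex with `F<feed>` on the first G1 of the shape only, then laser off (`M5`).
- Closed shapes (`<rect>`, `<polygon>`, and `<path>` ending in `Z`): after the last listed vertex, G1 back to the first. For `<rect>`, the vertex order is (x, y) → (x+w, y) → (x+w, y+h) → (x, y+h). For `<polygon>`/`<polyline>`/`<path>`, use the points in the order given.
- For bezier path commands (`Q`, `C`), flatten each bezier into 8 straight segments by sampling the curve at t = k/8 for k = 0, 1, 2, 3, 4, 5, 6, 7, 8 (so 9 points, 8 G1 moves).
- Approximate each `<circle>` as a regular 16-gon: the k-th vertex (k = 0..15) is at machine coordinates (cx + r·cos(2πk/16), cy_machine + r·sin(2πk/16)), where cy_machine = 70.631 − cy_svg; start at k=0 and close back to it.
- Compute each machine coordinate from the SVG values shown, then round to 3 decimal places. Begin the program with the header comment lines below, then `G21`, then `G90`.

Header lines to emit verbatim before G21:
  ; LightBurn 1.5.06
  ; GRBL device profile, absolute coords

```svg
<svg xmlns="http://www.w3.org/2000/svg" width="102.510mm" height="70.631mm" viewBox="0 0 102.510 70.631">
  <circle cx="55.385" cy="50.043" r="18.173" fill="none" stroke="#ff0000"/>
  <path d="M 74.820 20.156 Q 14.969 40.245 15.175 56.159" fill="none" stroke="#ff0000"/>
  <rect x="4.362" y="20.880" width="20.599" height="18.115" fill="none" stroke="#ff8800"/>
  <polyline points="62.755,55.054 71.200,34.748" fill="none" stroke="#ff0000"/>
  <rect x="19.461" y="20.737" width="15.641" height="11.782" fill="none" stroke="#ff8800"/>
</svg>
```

; LightBurn 1.5.06
; GRBL device profile, absolute coords
G21
G90
G0 X73.558 Y20.588
M3 S475
G1 X72.175 Y27.543 F1757
G1 X68.235 Y33.438
G1 X62.340 Y37.378
G1 X55.385 Y38.761
G1 X48.430 Y37.378
G1 X42.535 Y33.438
G1 X38.595 Y27.543
G1 X37.212 Y20.588
G1 X38.595 Y13.633
G1 X42.535 Y7.738
G1 X48.430 Y3.798
G1 X55.385 Y2.415
G1 X62.340 Y3.798
G1 X68.235 Y7.738
G1 X72.175 Y13.633
G1 X73.558 Y20.588
M5
G0 X74.820 Y50.475
M3 S475
G1 X60.796 Y45.518 F1757
G1 X48.648 Y40.691
G1 X38.377 Y35.995
G1 X29.983 Y31.430
G1 X23.466 Y26.995
G1 X18.826 Y22.690
G1 X16.062 Y18.516
G1 X15.175 Y14.472
M5
G0 X4.362 Y49.751
M3 S279
G1 X24.961 Y49.751 F3532
G1 X24.961 Y31.636
G1 X4.362 Y31.636
G1 X4.362 Y49.751
M5
G0 X62.755 Y15.577
M3 S475
G1 X71.200 Y35.883 F1757
M5
G0 X19.461 Y49.894
M3 S279
G1 X35.102 Y49.894 F3532
G1 X35.102 Y38.112
G1 X19.461 Y38.112
G1 X19.461 Y49.894
M5

Since the viewBox matches the mm dimensions, user units are millimetres directly. The only transform is the Y-flip y_m = 70.631 − y_svg.

Shape 1 is a circle drawn with `<circle>`. Its stroke #ff0000 means score at S475, F1757. After flipping Y the toolpath is (73.558,20.588) → (72.175,27.543) → (68.235,33.438) → (62.340,37.378) → (55.385,38.761) → (48.430,37.378) → (42.535,33.438) → (38.595,27.543) → (37.212,20.588) → (38.595,13.633) → (42.535,7.738) → (48.430,3.798) → (55.385,2.415) → (62.340,3.798) → (68.235,7.738) → (72.175,13.633) → (73.558,20.588), returning to the start.

Shape 2 is a quadratic bezier drawn with `<path>`. Its stroke #ff0000 means score at S475, F1757. After flipping Y the toolpath is (74.820,50.475) → (60.796,45.518) → (48.648,40.691) → (38.377,35.995) → (29.983,31.430) → (23.466,26.995) → (18.826,22.690) → (16.062,18.516) → (15.175,14.472).

Shape 3 is a rectangle drawn with `<rect>`. Its stroke #ff8800 means engrave at S279, F3532. After flipping Y the toolpath is (4.362,49.751) → (24.961,49.751) → (24.961,31.636) → (4.362,31.636) → (4.362,49.751), returning to the start.

Shape 4 is a line segment drawn with `<polyline>`. Its stroke #ff0000 means score at S475, F1757. After flipping Y the toolpath is (62.755,15.577) → (71.200,35.883).

Shape 5 is a rectangle drawn with `<rect>`. Its stroke #ff8800 means engrave at S279, F3532. After flipping Y the toolpath is (19.461,49.894) → (35.102,49.894) → (35.102,38.112) → (19.461,38.112) → (19.461,49.894), returning to the start.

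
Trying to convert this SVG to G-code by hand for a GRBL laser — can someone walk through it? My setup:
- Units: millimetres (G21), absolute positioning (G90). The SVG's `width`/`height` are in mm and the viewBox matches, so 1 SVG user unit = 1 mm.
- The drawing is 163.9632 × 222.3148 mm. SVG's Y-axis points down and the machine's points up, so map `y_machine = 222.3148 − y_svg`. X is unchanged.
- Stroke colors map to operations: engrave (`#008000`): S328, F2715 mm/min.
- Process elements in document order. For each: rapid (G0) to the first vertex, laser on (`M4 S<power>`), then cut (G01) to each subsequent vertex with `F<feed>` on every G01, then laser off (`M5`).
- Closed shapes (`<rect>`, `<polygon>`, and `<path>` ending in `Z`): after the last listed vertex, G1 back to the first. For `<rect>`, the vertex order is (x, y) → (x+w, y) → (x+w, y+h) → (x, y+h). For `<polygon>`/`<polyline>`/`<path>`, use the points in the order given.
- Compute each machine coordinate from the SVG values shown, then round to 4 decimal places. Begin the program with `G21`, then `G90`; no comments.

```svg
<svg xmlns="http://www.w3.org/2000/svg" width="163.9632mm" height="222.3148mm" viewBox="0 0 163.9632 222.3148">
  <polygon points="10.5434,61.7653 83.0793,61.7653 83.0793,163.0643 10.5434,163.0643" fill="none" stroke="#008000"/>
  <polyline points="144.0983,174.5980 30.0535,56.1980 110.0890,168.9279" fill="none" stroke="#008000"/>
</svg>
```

G21
G90
G0 X10.5434 Y160.5495
M4 S328
G01 X83.0793 Y160.5495 F2715
G01 X83.0793 Y59.2505 F2715
G01 X10.5434 Y59.2505 F2715
G01 X10.5434 Y160.5495 F2715
M5
G0 X144.0983 Y47.7168
M4 S328
G01 X30.0535 Y166.1168 F2715
G01 X110.0890 Y53.3869 F2715
M5

Since the viewBox matches the mm dimensions, user units are millimetres directly. The only transform is the Y-flip y_m = 222.3148 − y_svg.

Shape 1 is a rectangle drawn with `<polygon>`. Its stroke #008000 means engrave at S328, F2715. After flipping Y the toolpath is (10.5434,160.5495) → (83.0793,160.5495) → (83.0793,59.2505) → (10.5434,59.2505) → (10.5434,160.5495), returning to the start.

Shape 2 is a open polyline drawn with `<polyline>`. Its stroke #008000 means engrave at S328, F2715. After flipping Y the toolpath is (144.0983,47.7168) → (30.0535,166.1168) → (110.0890,53.3869).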